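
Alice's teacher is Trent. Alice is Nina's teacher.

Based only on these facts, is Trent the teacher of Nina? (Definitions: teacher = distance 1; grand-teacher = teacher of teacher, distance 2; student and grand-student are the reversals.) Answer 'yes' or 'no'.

Reconstructing the teacher chain from the given facts:
  Trent -> Alice -> Nina
(each arrow means 'teacher of the next')
Positions in the chain (0 = top):
  position of Trent: 0
  position of Alice: 1
  position of Nina: 2

Trent is at position 0, Nina is at position 2; signed distance (j - i) = 2.
'teacher' requires j - i = 1. Actual distance is 2, so the relation does NOT hold.

Answer: no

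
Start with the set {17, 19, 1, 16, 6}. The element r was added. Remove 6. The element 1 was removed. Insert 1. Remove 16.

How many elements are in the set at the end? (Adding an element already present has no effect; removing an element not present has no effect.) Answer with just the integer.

Tracking the set through each operation:
Start: {1, 16, 17, 19, 6}
Event 1 (add r): added. Set: {1, 16, 17, 19, 6, r}
Event 2 (remove 6): removed. Set: {1, 16, 17, 19, r}
Event 3 (remove 1): removed. Set: {16, 17, 19, r}
Event 4 (add 1): added. Set: {1, 16, 17, 19, r}
Event 5 (remove 16): removed. Set: {1, 17, 19, r}

Final set: {1, 17, 19, r} (size 4)

Answer: 4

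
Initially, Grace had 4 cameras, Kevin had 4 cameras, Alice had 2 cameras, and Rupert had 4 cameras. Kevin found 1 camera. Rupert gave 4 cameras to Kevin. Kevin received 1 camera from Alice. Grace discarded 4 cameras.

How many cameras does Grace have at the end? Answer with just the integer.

Tracking counts step by step:
Start: Grace=4, Kevin=4, Alice=2, Rupert=4
Event 1 (Kevin +1): Kevin: 4 -> 5. State: Grace=4, Kevin=5, Alice=2, Rupert=4
Event 2 (Rupert -> Kevin, 4): Rupert: 4 -> 0, Kevin: 5 -> 9. State: Grace=4, Kevin=9, Alice=2, Rupert=0
Event 3 (Alice -> Kevin, 1): Alice: 2 -> 1, Kevin: 9 -> 10. State: Grace=4, Kevin=10, Alice=1, Rupert=0
Event 4 (Grace -4): Grace: 4 -> 0. State: Grace=0, Kevin=10, Alice=1, Rupert=0

Grace's final count: 0

Answer: 0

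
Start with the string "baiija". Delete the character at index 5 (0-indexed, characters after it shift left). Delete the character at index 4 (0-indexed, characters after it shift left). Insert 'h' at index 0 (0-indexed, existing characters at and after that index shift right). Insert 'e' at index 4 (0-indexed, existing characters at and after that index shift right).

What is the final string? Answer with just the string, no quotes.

Applying each edit step by step:
Start: "baiija"
Op 1 (delete idx 5 = 'a'): "baiija" -> "baiij"
Op 2 (delete idx 4 = 'j'): "baiij" -> "baii"
Op 3 (insert 'h' at idx 0): "baii" -> "hbaii"
Op 4 (insert 'e' at idx 4): "hbaii" -> "hbaiei"

Answer: hbaiei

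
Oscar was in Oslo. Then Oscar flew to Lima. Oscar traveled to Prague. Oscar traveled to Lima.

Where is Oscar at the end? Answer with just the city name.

Answer: Lima

Derivation:
Tracking Oscar's location:
Start: Oscar is in Oslo.
After move 1: Oslo -> Lima. Oscar is in Lima.
After move 2: Lima -> Prague. Oscar is in Prague.
After move 3: Prague -> Lima. Oscar is in Lima.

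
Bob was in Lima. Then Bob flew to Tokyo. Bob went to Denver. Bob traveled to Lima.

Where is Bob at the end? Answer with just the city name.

Tracking Bob's location:
Start: Bob is in Lima.
After move 1: Lima -> Tokyo. Bob is in Tokyo.
After move 2: Tokyo -> Denver. Bob is in Denver.
After move 3: Denver -> Lima. Bob is in Lima.

Answer: Lima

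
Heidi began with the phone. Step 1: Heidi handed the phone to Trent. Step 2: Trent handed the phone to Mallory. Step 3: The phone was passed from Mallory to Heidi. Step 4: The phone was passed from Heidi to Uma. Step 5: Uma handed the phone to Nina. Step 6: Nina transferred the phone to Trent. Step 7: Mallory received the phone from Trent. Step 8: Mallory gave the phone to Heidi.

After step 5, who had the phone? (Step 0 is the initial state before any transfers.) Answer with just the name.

Tracking the phone holder through step 5:
After step 0 (start): Heidi
After step 1: Trent
After step 2: Mallory
After step 3: Heidi
After step 4: Uma
After step 5: Nina

At step 5, the holder is Nina.

Answer: Nina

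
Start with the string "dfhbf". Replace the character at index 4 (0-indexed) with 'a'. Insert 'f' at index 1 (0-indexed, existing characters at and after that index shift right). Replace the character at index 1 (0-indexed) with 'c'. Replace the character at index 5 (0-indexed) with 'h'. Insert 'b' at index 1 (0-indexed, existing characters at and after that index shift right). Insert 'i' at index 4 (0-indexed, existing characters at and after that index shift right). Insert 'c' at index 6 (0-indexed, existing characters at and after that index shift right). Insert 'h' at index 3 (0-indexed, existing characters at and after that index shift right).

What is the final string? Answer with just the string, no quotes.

Applying each edit step by step:
Start: "dfhbf"
Op 1 (replace idx 4: 'f' -> 'a'): "dfhbf" -> "dfhba"
Op 2 (insert 'f' at idx 1): "dfhba" -> "dffhba"
Op 3 (replace idx 1: 'f' -> 'c'): "dffhba" -> "dcfhba"
Op 4 (replace idx 5: 'a' -> 'h'): "dcfhba" -> "dcfhbh"
Op 5 (insert 'b' at idx 1): "dcfhbh" -> "dbcfhbh"
Op 6 (insert 'i' at idx 4): "dbcfhbh" -> "dbcfihbh"
Op 7 (insert 'c' at idx 6): "dbcfihbh" -> "dbcfihcbh"
Op 8 (insert 'h' at idx 3): "dbcfihcbh" -> "dbchfihcbh"

Answer: dbchfihcbh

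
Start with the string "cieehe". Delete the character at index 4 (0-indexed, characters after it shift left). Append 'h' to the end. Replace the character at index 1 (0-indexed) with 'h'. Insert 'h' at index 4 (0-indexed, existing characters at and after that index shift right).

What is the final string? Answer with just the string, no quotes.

Answer: cheeheh

Derivation:
Applying each edit step by step:
Start: "cieehe"
Op 1 (delete idx 4 = 'h'): "cieehe" -> "cieee"
Op 2 (append 'h'): "cieee" -> "cieeeh"
Op 3 (replace idx 1: 'i' -> 'h'): "cieeeh" -> "cheeeh"
Op 4 (insert 'h' at idx 4): "cheeeh" -> "cheeheh"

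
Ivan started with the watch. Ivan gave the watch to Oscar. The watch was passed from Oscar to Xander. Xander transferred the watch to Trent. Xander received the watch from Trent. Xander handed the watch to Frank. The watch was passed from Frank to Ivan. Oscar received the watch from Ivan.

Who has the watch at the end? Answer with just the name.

Answer: Oscar

Derivation:
Tracking the watch through each event:
Start: Ivan has the watch.
After event 1: Oscar has the watch.
After event 2: Xander has the watch.
After event 3: Trent has the watch.
After event 4: Xander has the watch.
After event 5: Frank has the watch.
After event 6: Ivan has the watch.
After event 7: Oscar has the watch.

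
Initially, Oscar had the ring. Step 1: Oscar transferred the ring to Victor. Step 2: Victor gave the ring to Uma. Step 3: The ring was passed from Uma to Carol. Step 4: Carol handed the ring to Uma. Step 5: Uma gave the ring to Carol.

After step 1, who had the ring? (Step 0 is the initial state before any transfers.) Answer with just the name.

Answer: Victor

Derivation:
Tracking the ring holder through step 1:
After step 0 (start): Oscar
After step 1: Victor

At step 1, the holder is Victor.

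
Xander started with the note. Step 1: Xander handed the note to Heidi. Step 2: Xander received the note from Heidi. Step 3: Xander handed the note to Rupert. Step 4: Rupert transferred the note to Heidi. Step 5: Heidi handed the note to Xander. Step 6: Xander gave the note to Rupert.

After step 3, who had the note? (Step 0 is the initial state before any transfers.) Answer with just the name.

Tracking the note holder through step 3:
After step 0 (start): Xander
After step 1: Heidi
After step 2: Xander
After step 3: Rupert

At step 3, the holder is Rupert.

Answer: Rupert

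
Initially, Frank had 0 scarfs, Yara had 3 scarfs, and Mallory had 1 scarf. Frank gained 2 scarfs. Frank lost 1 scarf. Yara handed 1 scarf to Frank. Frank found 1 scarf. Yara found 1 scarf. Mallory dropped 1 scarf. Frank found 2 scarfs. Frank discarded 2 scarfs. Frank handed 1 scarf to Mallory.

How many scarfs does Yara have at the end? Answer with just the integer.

Tracking counts step by step:
Start: Frank=0, Yara=3, Mallory=1
Event 1 (Frank +2): Frank: 0 -> 2. State: Frank=2, Yara=3, Mallory=1
Event 2 (Frank -1): Frank: 2 -> 1. State: Frank=1, Yara=3, Mallory=1
Event 3 (Yara -> Frank, 1): Yara: 3 -> 2, Frank: 1 -> 2. State: Frank=2, Yara=2, Mallory=1
Event 4 (Frank +1): Frank: 2 -> 3. State: Frank=3, Yara=2, Mallory=1
Event 5 (Yara +1): Yara: 2 -> 3. State: Frank=3, Yara=3, Mallory=1
Event 6 (Mallory -1): Mallory: 1 -> 0. State: Frank=3, Yara=3, Mallory=0
Event 7 (Frank +2): Frank: 3 -> 5. State: Frank=5, Yara=3, Mallory=0
Event 8 (Frank -2): Frank: 5 -> 3. State: Frank=3, Yara=3, Mallory=0
Event 9 (Frank -> Mallory, 1): Frank: 3 -> 2, Mallory: 0 -> 1. State: Frank=2, Yara=3, Mallory=1

Yara's final count: 3

Answer: 3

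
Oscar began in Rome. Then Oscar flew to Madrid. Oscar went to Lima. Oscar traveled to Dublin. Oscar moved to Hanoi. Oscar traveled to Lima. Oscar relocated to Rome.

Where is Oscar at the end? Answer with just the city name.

Answer: Rome

Derivation:
Tracking Oscar's location:
Start: Oscar is in Rome.
After move 1: Rome -> Madrid. Oscar is in Madrid.
After move 2: Madrid -> Lima. Oscar is in Lima.
After move 3: Lima -> Dublin. Oscar is in Dublin.
After move 4: Dublin -> Hanoi. Oscar is in Hanoi.
After move 5: Hanoi -> Lima. Oscar is in Lima.
After move 6: Lima -> Rome. Oscar is in Rome.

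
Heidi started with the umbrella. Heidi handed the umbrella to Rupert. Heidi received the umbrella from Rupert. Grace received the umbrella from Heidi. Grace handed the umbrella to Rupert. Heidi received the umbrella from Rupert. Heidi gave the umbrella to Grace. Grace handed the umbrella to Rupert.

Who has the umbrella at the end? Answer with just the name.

Answer: Rupert

Derivation:
Tracking the umbrella through each event:
Start: Heidi has the umbrella.
After event 1: Rupert has the umbrella.
After event 2: Heidi has the umbrella.
After event 3: Grace has the umbrella.
After event 4: Rupert has the umbrella.
After event 5: Heidi has the umbrella.
After event 6: Grace has the umbrella.
After event 7: Rupert has the umbrella.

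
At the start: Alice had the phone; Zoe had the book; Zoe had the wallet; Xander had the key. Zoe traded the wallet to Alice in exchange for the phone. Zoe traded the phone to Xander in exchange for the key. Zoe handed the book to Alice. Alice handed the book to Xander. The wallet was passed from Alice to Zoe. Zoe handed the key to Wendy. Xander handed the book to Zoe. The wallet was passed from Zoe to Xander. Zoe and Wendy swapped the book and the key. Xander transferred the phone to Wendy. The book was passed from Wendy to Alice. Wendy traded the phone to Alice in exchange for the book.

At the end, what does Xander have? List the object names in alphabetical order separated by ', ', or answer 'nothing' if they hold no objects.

Answer: wallet

Derivation:
Tracking all object holders:
Start: phone:Alice, book:Zoe, wallet:Zoe, key:Xander
Event 1 (swap wallet<->phone: now wallet:Alice, phone:Zoe). State: phone:Zoe, book:Zoe, wallet:Alice, key:Xander
Event 2 (swap phone<->key: now phone:Xander, key:Zoe). State: phone:Xander, book:Zoe, wallet:Alice, key:Zoe
Event 3 (give book: Zoe -> Alice). State: phone:Xander, book:Alice, wallet:Alice, key:Zoe
Event 4 (give book: Alice -> Xander). State: phone:Xander, book:Xander, wallet:Alice, key:Zoe
Event 5 (give wallet: Alice -> Zoe). State: phone:Xander, book:Xander, wallet:Zoe, key:Zoe
Event 6 (give key: Zoe -> Wendy). State: phone:Xander, book:Xander, wallet:Zoe, key:Wendy
Event 7 (give book: Xander -> Zoe). State: phone:Xander, book:Zoe, wallet:Zoe, key:Wendy
Event 8 (give wallet: Zoe -> Xander). State: phone:Xander, book:Zoe, wallet:Xander, key:Wendy
Event 9 (swap book<->key: now book:Wendy, key:Zoe). State: phone:Xander, book:Wendy, wallet:Xander, key:Zoe
Event 10 (give phone: Xander -> Wendy). State: phone:Wendy, book:Wendy, wallet:Xander, key:Zoe
Event 11 (give book: Wendy -> Alice). State: phone:Wendy, book:Alice, wallet:Xander, key:Zoe
Event 12 (swap phone<->book: now phone:Alice, book:Wendy). State: phone:Alice, book:Wendy, wallet:Xander, key:Zoe

Final state: phone:Alice, book:Wendy, wallet:Xander, key:Zoe
Xander holds: wallet.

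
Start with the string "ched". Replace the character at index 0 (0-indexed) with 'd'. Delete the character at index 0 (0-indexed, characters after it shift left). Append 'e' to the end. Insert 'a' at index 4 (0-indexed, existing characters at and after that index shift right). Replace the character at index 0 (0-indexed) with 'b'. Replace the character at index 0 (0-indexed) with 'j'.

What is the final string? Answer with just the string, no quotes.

Applying each edit step by step:
Start: "ched"
Op 1 (replace idx 0: 'c' -> 'd'): "ched" -> "dhed"
Op 2 (delete idx 0 = 'd'): "dhed" -> "hed"
Op 3 (append 'e'): "hed" -> "hede"
Op 4 (insert 'a' at idx 4): "hede" -> "hedea"
Op 5 (replace idx 0: 'h' -> 'b'): "hedea" -> "bedea"
Op 6 (replace idx 0: 'b' -> 'j'): "bedea" -> "jedea"

Answer: jedea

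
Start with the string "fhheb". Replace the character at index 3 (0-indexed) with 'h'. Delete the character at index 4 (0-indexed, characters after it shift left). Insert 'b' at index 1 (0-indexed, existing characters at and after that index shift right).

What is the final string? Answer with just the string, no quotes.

Applying each edit step by step:
Start: "fhheb"
Op 1 (replace idx 3: 'e' -> 'h'): "fhheb" -> "fhhhb"
Op 2 (delete idx 4 = 'b'): "fhhhb" -> "fhhh"
Op 3 (insert 'b' at idx 1): "fhhh" -> "fbhhh"

Answer: fbhhh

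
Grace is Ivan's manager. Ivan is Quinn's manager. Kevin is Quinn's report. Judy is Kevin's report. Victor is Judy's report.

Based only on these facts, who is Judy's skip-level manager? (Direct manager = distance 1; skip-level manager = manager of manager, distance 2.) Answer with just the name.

Answer: Quinn

Derivation:
Reconstructing the manager chain from the given facts:
  Grace -> Ivan -> Quinn -> Kevin -> Judy -> Victor
(each arrow means 'manager of the next')
Positions in the chain (0 = top):
  position of Grace: 0
  position of Ivan: 1
  position of Quinn: 2
  position of Kevin: 3
  position of Judy: 4
  position of Victor: 5

Judy is at position 4; the skip-level manager is 2 steps up the chain, i.e. position 2: Quinn.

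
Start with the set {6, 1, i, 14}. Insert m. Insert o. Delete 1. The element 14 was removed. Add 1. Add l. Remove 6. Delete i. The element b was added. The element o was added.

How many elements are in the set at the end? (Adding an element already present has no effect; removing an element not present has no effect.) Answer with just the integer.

Tracking the set through each operation:
Start: {1, 14, 6, i}
Event 1 (add m): added. Set: {1, 14, 6, i, m}
Event 2 (add o): added. Set: {1, 14, 6, i, m, o}
Event 3 (remove 1): removed. Set: {14, 6, i, m, o}
Event 4 (remove 14): removed. Set: {6, i, m, o}
Event 5 (add 1): added. Set: {1, 6, i, m, o}
Event 6 (add l): added. Set: {1, 6, i, l, m, o}
Event 7 (remove 6): removed. Set: {1, i, l, m, o}
Event 8 (remove i): removed. Set: {1, l, m, o}
Event 9 (add b): added. Set: {1, b, l, m, o}
Event 10 (add o): already present, no change. Set: {1, b, l, m, o}

Final set: {1, b, l, m, o} (size 5)

Answer: 5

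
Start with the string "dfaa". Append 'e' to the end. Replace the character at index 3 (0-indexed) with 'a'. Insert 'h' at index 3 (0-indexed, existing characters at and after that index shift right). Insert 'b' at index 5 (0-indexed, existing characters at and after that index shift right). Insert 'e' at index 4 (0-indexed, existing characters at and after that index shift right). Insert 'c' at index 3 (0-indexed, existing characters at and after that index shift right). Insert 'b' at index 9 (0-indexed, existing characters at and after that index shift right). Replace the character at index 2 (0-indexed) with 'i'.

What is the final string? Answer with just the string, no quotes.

Answer: dficheabeb

Derivation:
Applying each edit step by step:
Start: "dfaa"
Op 1 (append 'e'): "dfaa" -> "dfaae"
Op 2 (replace idx 3: 'a' -> 'a'): "dfaae" -> "dfaae"
Op 3 (insert 'h' at idx 3): "dfaae" -> "dfahae"
Op 4 (insert 'b' at idx 5): "dfahae" -> "dfahabe"
Op 5 (insert 'e' at idx 4): "dfahabe" -> "dfaheabe"
Op 6 (insert 'c' at idx 3): "dfaheabe" -> "dfacheabe"
Op 7 (insert 'b' at idx 9): "dfacheabe" -> "dfacheabeb"
Op 8 (replace idx 2: 'a' -> 'i'): "dfacheabeb" -> "dficheabeb"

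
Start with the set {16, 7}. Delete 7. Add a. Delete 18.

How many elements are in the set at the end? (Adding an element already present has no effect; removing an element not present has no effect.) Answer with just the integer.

Tracking the set through each operation:
Start: {16, 7}
Event 1 (remove 7): removed. Set: {16}
Event 2 (add a): added. Set: {16, a}
Event 3 (remove 18): not present, no change. Set: {16, a}

Final set: {16, a} (size 2)

Answer: 2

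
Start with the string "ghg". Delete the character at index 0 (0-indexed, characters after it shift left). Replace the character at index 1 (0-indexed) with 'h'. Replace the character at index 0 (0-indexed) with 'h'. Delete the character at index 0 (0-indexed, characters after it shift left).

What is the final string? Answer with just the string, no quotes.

Applying each edit step by step:
Start: "ghg"
Op 1 (delete idx 0 = 'g'): "ghg" -> "hg"
Op 2 (replace idx 1: 'g' -> 'h'): "hg" -> "hh"
Op 3 (replace idx 0: 'h' -> 'h'): "hh" -> "hh"
Op 4 (delete idx 0 = 'h'): "hh" -> "h"

Answer: h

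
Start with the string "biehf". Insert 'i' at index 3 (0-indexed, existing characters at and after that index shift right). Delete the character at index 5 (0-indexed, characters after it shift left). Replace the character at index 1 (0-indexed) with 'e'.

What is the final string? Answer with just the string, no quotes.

Applying each edit step by step:
Start: "biehf"
Op 1 (insert 'i' at idx 3): "biehf" -> "bieihf"
Op 2 (delete idx 5 = 'f'): "bieihf" -> "bieih"
Op 3 (replace idx 1: 'i' -> 'e'): "bieih" -> "beeih"

Answer: beeih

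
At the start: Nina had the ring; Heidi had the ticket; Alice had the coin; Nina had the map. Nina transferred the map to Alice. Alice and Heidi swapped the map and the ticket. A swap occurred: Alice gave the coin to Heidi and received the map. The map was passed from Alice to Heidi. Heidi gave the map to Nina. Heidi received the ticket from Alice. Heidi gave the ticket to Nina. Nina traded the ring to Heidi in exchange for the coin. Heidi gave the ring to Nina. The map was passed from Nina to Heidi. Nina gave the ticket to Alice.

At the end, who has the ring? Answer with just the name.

Answer: Nina

Derivation:
Tracking all object holders:
Start: ring:Nina, ticket:Heidi, coin:Alice, map:Nina
Event 1 (give map: Nina -> Alice). State: ring:Nina, ticket:Heidi, coin:Alice, map:Alice
Event 2 (swap map<->ticket: now map:Heidi, ticket:Alice). State: ring:Nina, ticket:Alice, coin:Alice, map:Heidi
Event 3 (swap coin<->map: now coin:Heidi, map:Alice). State: ring:Nina, ticket:Alice, coin:Heidi, map:Alice
Event 4 (give map: Alice -> Heidi). State: ring:Nina, ticket:Alice, coin:Heidi, map:Heidi
Event 5 (give map: Heidi -> Nina). State: ring:Nina, ticket:Alice, coin:Heidi, map:Nina
Event 6 (give ticket: Alice -> Heidi). State: ring:Nina, ticket:Heidi, coin:Heidi, map:Nina
Event 7 (give ticket: Heidi -> Nina). State: ring:Nina, ticket:Nina, coin:Heidi, map:Nina
Event 8 (swap ring<->coin: now ring:Heidi, coin:Nina). State: ring:Heidi, ticket:Nina, coin:Nina, map:Nina
Event 9 (give ring: Heidi -> Nina). State: ring:Nina, ticket:Nina, coin:Nina, map:Nina
Event 10 (give map: Nina -> Heidi). State: ring:Nina, ticket:Nina, coin:Nina, map:Heidi
Event 11 (give ticket: Nina -> Alice). State: ring:Nina, ticket:Alice, coin:Nina, map:Heidi

Final state: ring:Nina, ticket:Alice, coin:Nina, map:Heidi
The ring is held by Nina.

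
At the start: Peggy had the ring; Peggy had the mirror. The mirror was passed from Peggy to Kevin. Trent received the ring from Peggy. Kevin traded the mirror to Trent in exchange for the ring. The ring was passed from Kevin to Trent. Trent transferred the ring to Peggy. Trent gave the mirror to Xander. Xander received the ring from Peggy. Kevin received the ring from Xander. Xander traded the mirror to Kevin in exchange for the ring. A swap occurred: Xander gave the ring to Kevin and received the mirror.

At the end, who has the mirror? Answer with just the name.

Tracking all object holders:
Start: ring:Peggy, mirror:Peggy
Event 1 (give mirror: Peggy -> Kevin). State: ring:Peggy, mirror:Kevin
Event 2 (give ring: Peggy -> Trent). State: ring:Trent, mirror:Kevin
Event 3 (swap mirror<->ring: now mirror:Trent, ring:Kevin). State: ring:Kevin, mirror:Trent
Event 4 (give ring: Kevin -> Trent). State: ring:Trent, mirror:Trent
Event 5 (give ring: Trent -> Peggy). State: ring:Peggy, mirror:Trent
Event 6 (give mirror: Trent -> Xander). State: ring:Peggy, mirror:Xander
Event 7 (give ring: Peggy -> Xander). State: ring:Xander, mirror:Xander
Event 8 (give ring: Xander -> Kevin). State: ring:Kevin, mirror:Xander
Event 9 (swap mirror<->ring: now mirror:Kevin, ring:Xander). State: ring:Xander, mirror:Kevin
Event 10 (swap ring<->mirror: now ring:Kevin, mirror:Xander). State: ring:Kevin, mirror:Xander

Final state: ring:Kevin, mirror:Xander
The mirror is held by Xander.

Answer: Xander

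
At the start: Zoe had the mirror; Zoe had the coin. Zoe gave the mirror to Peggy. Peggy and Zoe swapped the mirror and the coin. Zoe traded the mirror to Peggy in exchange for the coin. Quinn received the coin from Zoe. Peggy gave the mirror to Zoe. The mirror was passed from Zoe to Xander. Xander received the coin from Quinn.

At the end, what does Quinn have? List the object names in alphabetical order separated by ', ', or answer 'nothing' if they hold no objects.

Tracking all object holders:
Start: mirror:Zoe, coin:Zoe
Event 1 (give mirror: Zoe -> Peggy). State: mirror:Peggy, coin:Zoe
Event 2 (swap mirror<->coin: now mirror:Zoe, coin:Peggy). State: mirror:Zoe, coin:Peggy
Event 3 (swap mirror<->coin: now mirror:Peggy, coin:Zoe). State: mirror:Peggy, coin:Zoe
Event 4 (give coin: Zoe -> Quinn). State: mirror:Peggy, coin:Quinn
Event 5 (give mirror: Peggy -> Zoe). State: mirror:Zoe, coin:Quinn
Event 6 (give mirror: Zoe -> Xander). State: mirror:Xander, coin:Quinn
Event 7 (give coin: Quinn -> Xander). State: mirror:Xander, coin:Xander

Final state: mirror:Xander, coin:Xander
Quinn holds: (nothing).

Answer: nothing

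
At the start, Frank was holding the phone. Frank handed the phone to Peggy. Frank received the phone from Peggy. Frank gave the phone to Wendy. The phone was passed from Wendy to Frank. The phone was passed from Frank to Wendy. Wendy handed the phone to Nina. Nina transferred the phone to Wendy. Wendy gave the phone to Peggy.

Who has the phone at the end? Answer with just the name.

Tracking the phone through each event:
Start: Frank has the phone.
After event 1: Peggy has the phone.
After event 2: Frank has the phone.
After event 3: Wendy has the phone.
After event 4: Frank has the phone.
After event 5: Wendy has the phone.
After event 6: Nina has the phone.
After event 7: Wendy has the phone.
After event 8: Peggy has the phone.

Answer: Peggy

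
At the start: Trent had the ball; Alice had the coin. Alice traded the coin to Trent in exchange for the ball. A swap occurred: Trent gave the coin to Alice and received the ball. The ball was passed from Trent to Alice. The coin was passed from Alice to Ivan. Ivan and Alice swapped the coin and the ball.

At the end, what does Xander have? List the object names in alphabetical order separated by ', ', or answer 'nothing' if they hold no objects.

Tracking all object holders:
Start: ball:Trent, coin:Alice
Event 1 (swap coin<->ball: now coin:Trent, ball:Alice). State: ball:Alice, coin:Trent
Event 2 (swap coin<->ball: now coin:Alice, ball:Trent). State: ball:Trent, coin:Alice
Event 3 (give ball: Trent -> Alice). State: ball:Alice, coin:Alice
Event 4 (give coin: Alice -> Ivan). State: ball:Alice, coin:Ivan
Event 5 (swap coin<->ball: now coin:Alice, ball:Ivan). State: ball:Ivan, coin:Alice

Final state: ball:Ivan, coin:Alice
Xander holds: (nothing).

Answer: nothing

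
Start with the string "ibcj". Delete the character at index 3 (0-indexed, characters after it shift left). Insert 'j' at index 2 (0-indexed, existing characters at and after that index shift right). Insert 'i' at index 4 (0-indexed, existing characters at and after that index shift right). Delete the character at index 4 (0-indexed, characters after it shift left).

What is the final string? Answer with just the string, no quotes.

Answer: ibjc

Derivation:
Applying each edit step by step:
Start: "ibcj"
Op 1 (delete idx 3 = 'j'): "ibcj" -> "ibc"
Op 2 (insert 'j' at idx 2): "ibc" -> "ibjc"
Op 3 (insert 'i' at idx 4): "ibjc" -> "ibjci"
Op 4 (delete idx 4 = 'i'): "ibjci" -> "ibjc"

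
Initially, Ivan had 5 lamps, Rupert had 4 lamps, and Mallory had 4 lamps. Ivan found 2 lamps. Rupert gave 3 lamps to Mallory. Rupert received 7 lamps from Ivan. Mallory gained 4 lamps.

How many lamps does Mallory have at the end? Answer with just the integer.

Answer: 11

Derivation:
Tracking counts step by step:
Start: Ivan=5, Rupert=4, Mallory=4
Event 1 (Ivan +2): Ivan: 5 -> 7. State: Ivan=7, Rupert=4, Mallory=4
Event 2 (Rupert -> Mallory, 3): Rupert: 4 -> 1, Mallory: 4 -> 7. State: Ivan=7, Rupert=1, Mallory=7
Event 3 (Ivan -> Rupert, 7): Ivan: 7 -> 0, Rupert: 1 -> 8. State: Ivan=0, Rupert=8, Mallory=7
Event 4 (Mallory +4): Mallory: 7 -> 11. State: Ivan=0, Rupert=8, Mallory=11

Mallory's final count: 11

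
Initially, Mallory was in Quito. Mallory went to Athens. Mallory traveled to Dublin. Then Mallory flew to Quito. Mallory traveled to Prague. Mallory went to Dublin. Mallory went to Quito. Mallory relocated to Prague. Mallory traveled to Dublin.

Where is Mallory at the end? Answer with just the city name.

Tracking Mallory's location:
Start: Mallory is in Quito.
After move 1: Quito -> Athens. Mallory is in Athens.
After move 2: Athens -> Dublin. Mallory is in Dublin.
After move 3: Dublin -> Quito. Mallory is in Quito.
After move 4: Quito -> Prague. Mallory is in Prague.
After move 5: Prague -> Dublin. Mallory is in Dublin.
After move 6: Dublin -> Quito. Mallory is in Quito.
After move 7: Quito -> Prague. Mallory is in Prague.
After move 8: Prague -> Dublin. Mallory is in Dublin.

Answer: Dublin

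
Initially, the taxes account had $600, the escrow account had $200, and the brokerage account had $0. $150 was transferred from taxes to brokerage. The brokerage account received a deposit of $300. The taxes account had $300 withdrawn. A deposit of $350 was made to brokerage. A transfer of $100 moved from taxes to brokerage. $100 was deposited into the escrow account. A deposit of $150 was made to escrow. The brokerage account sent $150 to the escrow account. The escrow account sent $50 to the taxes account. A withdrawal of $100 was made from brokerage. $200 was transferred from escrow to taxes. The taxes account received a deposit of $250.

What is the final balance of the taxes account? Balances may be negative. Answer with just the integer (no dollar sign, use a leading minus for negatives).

Answer: 550

Derivation:
Tracking account balances step by step:
Start: taxes=600, escrow=200, brokerage=0
Event 1 (transfer 150 taxes -> brokerage): taxes: 600 - 150 = 450, brokerage: 0 + 150 = 150. Balances: taxes=450, escrow=200, brokerage=150
Event 2 (deposit 300 to brokerage): brokerage: 150 + 300 = 450. Balances: taxes=450, escrow=200, brokerage=450
Event 3 (withdraw 300 from taxes): taxes: 450 - 300 = 150. Balances: taxes=150, escrow=200, brokerage=450
Event 4 (deposit 350 to brokerage): brokerage: 450 + 350 = 800. Balances: taxes=150, escrow=200, brokerage=800
Event 5 (transfer 100 taxes -> brokerage): taxes: 150 - 100 = 50, brokerage: 800 + 100 = 900. Balances: taxes=50, escrow=200, brokerage=900
Event 6 (deposit 100 to escrow): escrow: 200 + 100 = 300. Balances: taxes=50, escrow=300, brokerage=900
Event 7 (deposit 150 to escrow): escrow: 300 + 150 = 450. Balances: taxes=50, escrow=450, brokerage=900
Event 8 (transfer 150 brokerage -> escrow): brokerage: 900 - 150 = 750, escrow: 450 + 150 = 600. Balances: taxes=50, escrow=600, brokerage=750
Event 9 (transfer 50 escrow -> taxes): escrow: 600 - 50 = 550, taxes: 50 + 50 = 100. Balances: taxes=100, escrow=550, brokerage=750
Event 10 (withdraw 100 from brokerage): brokerage: 750 - 100 = 650. Balances: taxes=100, escrow=550, brokerage=650
Event 11 (transfer 200 escrow -> taxes): escrow: 550 - 200 = 350, taxes: 100 + 200 = 300. Balances: taxes=300, escrow=350, brokerage=650
Event 12 (deposit 250 to taxes): taxes: 300 + 250 = 550. Balances: taxes=550, escrow=350, brokerage=650

Final balance of taxes: 550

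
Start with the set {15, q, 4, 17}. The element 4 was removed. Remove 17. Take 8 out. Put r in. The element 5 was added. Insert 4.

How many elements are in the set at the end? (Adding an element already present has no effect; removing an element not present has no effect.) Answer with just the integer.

Answer: 5

Derivation:
Tracking the set through each operation:
Start: {15, 17, 4, q}
Event 1 (remove 4): removed. Set: {15, 17, q}
Event 2 (remove 17): removed. Set: {15, q}
Event 3 (remove 8): not present, no change. Set: {15, q}
Event 4 (add r): added. Set: {15, q, r}
Event 5 (add 5): added. Set: {15, 5, q, r}
Event 6 (add 4): added. Set: {15, 4, 5, q, r}

Final set: {15, 4, 5, q, r} (size 5)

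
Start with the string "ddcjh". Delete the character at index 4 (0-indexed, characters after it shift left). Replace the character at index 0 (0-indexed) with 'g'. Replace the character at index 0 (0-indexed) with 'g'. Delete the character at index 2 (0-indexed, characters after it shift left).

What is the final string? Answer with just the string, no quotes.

Answer: gdj

Derivation:
Applying each edit step by step:
Start: "ddcjh"
Op 1 (delete idx 4 = 'h'): "ddcjh" -> "ddcj"
Op 2 (replace idx 0: 'd' -> 'g'): "ddcj" -> "gdcj"
Op 3 (replace idx 0: 'g' -> 'g'): "gdcj" -> "gdcj"
Op 4 (delete idx 2 = 'c'): "gdcj" -> "gdj"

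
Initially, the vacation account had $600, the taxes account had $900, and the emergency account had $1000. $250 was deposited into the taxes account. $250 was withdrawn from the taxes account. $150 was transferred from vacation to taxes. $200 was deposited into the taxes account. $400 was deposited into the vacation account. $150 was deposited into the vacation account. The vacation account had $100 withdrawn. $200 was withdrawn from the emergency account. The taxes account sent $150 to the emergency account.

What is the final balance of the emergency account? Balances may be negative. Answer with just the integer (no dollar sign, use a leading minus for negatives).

Tracking account balances step by step:
Start: vacation=600, taxes=900, emergency=1000
Event 1 (deposit 250 to taxes): taxes: 900 + 250 = 1150. Balances: vacation=600, taxes=1150, emergency=1000
Event 2 (withdraw 250 from taxes): taxes: 1150 - 250 = 900. Balances: vacation=600, taxes=900, emergency=1000
Event 3 (transfer 150 vacation -> taxes): vacation: 600 - 150 = 450, taxes: 900 + 150 = 1050. Balances: vacation=450, taxes=1050, emergency=1000
Event 4 (deposit 200 to taxes): taxes: 1050 + 200 = 1250. Balances: vacation=450, taxes=1250, emergency=1000
Event 5 (deposit 400 to vacation): vacation: 450 + 400 = 850. Balances: vacation=850, taxes=1250, emergency=1000
Event 6 (deposit 150 to vacation): vacation: 850 + 150 = 1000. Balances: vacation=1000, taxes=1250, emergency=1000
Event 7 (withdraw 100 from vacation): vacation: 1000 - 100 = 900. Balances: vacation=900, taxes=1250, emergency=1000
Event 8 (withdraw 200 from emergency): emergency: 1000 - 200 = 800. Balances: vacation=900, taxes=1250, emergency=800
Event 9 (transfer 150 taxes -> emergency): taxes: 1250 - 150 = 1100, emergency: 800 + 150 = 950. Balances: vacation=900, taxes=1100, emergency=950

Final balance of emergency: 950

Answer: 950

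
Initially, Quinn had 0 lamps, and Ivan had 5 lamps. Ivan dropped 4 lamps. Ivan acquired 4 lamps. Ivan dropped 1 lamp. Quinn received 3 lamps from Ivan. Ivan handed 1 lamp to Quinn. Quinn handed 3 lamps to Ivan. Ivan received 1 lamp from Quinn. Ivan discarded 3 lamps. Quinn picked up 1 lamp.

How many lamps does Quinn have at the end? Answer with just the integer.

Answer: 1

Derivation:
Tracking counts step by step:
Start: Quinn=0, Ivan=5
Event 1 (Ivan -4): Ivan: 5 -> 1. State: Quinn=0, Ivan=1
Event 2 (Ivan +4): Ivan: 1 -> 5. State: Quinn=0, Ivan=5
Event 3 (Ivan -1): Ivan: 5 -> 4. State: Quinn=0, Ivan=4
Event 4 (Ivan -> Quinn, 3): Ivan: 4 -> 1, Quinn: 0 -> 3. State: Quinn=3, Ivan=1
Event 5 (Ivan -> Quinn, 1): Ivan: 1 -> 0, Quinn: 3 -> 4. State: Quinn=4, Ivan=0
Event 6 (Quinn -> Ivan, 3): Quinn: 4 -> 1, Ivan: 0 -> 3. State: Quinn=1, Ivan=3
Event 7 (Quinn -> Ivan, 1): Quinn: 1 -> 0, Ivan: 3 -> 4. State: Quinn=0, Ivan=4
Event 8 (Ivan -3): Ivan: 4 -> 1. State: Quinn=0, Ivan=1
Event 9 (Quinn +1): Quinn: 0 -> 1. State: Quinn=1, Ivan=1

Quinn's final count: 1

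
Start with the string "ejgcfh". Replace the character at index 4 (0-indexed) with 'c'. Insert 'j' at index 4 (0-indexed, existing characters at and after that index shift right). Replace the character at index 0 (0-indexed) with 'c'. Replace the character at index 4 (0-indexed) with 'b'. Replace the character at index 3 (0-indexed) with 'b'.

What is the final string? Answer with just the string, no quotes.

Answer: cjgbbch

Derivation:
Applying each edit step by step:
Start: "ejgcfh"
Op 1 (replace idx 4: 'f' -> 'c'): "ejgcfh" -> "ejgcch"
Op 2 (insert 'j' at idx 4): "ejgcch" -> "ejgcjch"
Op 3 (replace idx 0: 'e' -> 'c'): "ejgcjch" -> "cjgcjch"
Op 4 (replace idx 4: 'j' -> 'b'): "cjgcjch" -> "cjgcbch"
Op 5 (replace idx 3: 'c' -> 'b'): "cjgcbch" -> "cjgbbch"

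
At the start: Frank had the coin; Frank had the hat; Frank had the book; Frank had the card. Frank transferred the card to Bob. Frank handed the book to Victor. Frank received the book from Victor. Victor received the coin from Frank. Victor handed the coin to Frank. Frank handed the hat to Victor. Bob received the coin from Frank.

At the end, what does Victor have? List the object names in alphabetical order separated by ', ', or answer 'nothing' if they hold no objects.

Tracking all object holders:
Start: coin:Frank, hat:Frank, book:Frank, card:Frank
Event 1 (give card: Frank -> Bob). State: coin:Frank, hat:Frank, book:Frank, card:Bob
Event 2 (give book: Frank -> Victor). State: coin:Frank, hat:Frank, book:Victor, card:Bob
Event 3 (give book: Victor -> Frank). State: coin:Frank, hat:Frank, book:Frank, card:Bob
Event 4 (give coin: Frank -> Victor). State: coin:Victor, hat:Frank, book:Frank, card:Bob
Event 5 (give coin: Victor -> Frank). State: coin:Frank, hat:Frank, book:Frank, card:Bob
Event 6 (give hat: Frank -> Victor). State: coin:Frank, hat:Victor, book:Frank, card:Bob
Event 7 (give coin: Frank -> Bob). State: coin:Bob, hat:Victor, book:Frank, card:Bob

Final state: coin:Bob, hat:Victor, book:Frank, card:Bob
Victor holds: hat.

Answer: hat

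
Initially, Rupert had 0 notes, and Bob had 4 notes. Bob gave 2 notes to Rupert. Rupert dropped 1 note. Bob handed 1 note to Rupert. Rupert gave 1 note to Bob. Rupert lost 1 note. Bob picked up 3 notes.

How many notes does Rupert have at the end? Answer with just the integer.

Tracking counts step by step:
Start: Rupert=0, Bob=4
Event 1 (Bob -> Rupert, 2): Bob: 4 -> 2, Rupert: 0 -> 2. State: Rupert=2, Bob=2
Event 2 (Rupert -1): Rupert: 2 -> 1. State: Rupert=1, Bob=2
Event 3 (Bob -> Rupert, 1): Bob: 2 -> 1, Rupert: 1 -> 2. State: Rupert=2, Bob=1
Event 4 (Rupert -> Bob, 1): Rupert: 2 -> 1, Bob: 1 -> 2. State: Rupert=1, Bob=2
Event 5 (Rupert -1): Rupert: 1 -> 0. State: Rupert=0, Bob=2
Event 6 (Bob +3): Bob: 2 -> 5. State: Rupert=0, Bob=5

Rupert's final count: 0

Answer: 0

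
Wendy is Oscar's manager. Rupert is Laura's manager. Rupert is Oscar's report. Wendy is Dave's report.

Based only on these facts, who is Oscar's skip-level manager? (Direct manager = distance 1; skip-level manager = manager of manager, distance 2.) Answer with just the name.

Reconstructing the manager chain from the given facts:
  Dave -> Wendy -> Oscar -> Rupert -> Laura
(each arrow means 'manager of the next')
Positions in the chain (0 = top):
  position of Dave: 0
  position of Wendy: 1
  position of Oscar: 2
  position of Rupert: 3
  position of Laura: 4

Oscar is at position 2; the skip-level manager is 2 steps up the chain, i.e. position 0: Dave.

Answer: Dave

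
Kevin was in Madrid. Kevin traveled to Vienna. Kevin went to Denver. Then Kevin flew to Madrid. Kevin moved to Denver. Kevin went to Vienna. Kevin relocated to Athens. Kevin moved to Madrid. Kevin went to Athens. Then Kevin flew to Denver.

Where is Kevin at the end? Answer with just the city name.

Answer: Denver

Derivation:
Tracking Kevin's location:
Start: Kevin is in Madrid.
After move 1: Madrid -> Vienna. Kevin is in Vienna.
After move 2: Vienna -> Denver. Kevin is in Denver.
After move 3: Denver -> Madrid. Kevin is in Madrid.
After move 4: Madrid -> Denver. Kevin is in Denver.
After move 5: Denver -> Vienna. Kevin is in Vienna.
After move 6: Vienna -> Athens. Kevin is in Athens.
After move 7: Athens -> Madrid. Kevin is in Madrid.
After move 8: Madrid -> Athens. Kevin is in Athens.
After move 9: Athens -> Denver. Kevin is in Denver.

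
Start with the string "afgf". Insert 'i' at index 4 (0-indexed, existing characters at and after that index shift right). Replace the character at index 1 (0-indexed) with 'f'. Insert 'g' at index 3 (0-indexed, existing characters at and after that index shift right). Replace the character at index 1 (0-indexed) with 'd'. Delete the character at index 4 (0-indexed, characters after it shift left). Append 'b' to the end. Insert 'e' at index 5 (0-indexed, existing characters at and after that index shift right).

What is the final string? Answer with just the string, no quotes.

Answer: adggieb

Derivation:
Applying each edit step by step:
Start: "afgf"
Op 1 (insert 'i' at idx 4): "afgf" -> "afgfi"
Op 2 (replace idx 1: 'f' -> 'f'): "afgfi" -> "afgfi"
Op 3 (insert 'g' at idx 3): "afgfi" -> "afggfi"
Op 4 (replace idx 1: 'f' -> 'd'): "afggfi" -> "adggfi"
Op 5 (delete idx 4 = 'f'): "adggfi" -> "adggi"
Op 6 (append 'b'): "adggi" -> "adggib"
Op 7 (insert 'e' at idx 5): "adggib" -> "adggieb"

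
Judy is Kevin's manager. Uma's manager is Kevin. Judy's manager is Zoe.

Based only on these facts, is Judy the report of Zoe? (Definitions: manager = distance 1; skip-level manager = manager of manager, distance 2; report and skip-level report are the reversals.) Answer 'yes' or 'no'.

Reconstructing the manager chain from the given facts:
  Zoe -> Judy -> Kevin -> Uma
(each arrow means 'manager of the next')
Positions in the chain (0 = top):
  position of Zoe: 0
  position of Judy: 1
  position of Kevin: 2
  position of Uma: 3

Judy is at position 1, Zoe is at position 0; signed distance (j - i) = -1.
'report' requires j - i = -1. Actual distance is -1, so the relation HOLDS.

Answer: yes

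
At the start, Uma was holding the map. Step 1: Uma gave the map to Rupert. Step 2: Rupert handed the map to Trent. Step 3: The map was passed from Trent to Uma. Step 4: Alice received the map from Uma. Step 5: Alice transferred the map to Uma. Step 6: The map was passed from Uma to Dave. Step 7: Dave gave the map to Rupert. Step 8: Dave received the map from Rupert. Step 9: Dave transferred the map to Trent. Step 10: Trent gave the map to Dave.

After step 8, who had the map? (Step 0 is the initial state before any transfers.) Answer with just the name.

Answer: Dave

Derivation:
Tracking the map holder through step 8:
After step 0 (start): Uma
After step 1: Rupert
After step 2: Trent
After step 3: Uma
After step 4: Alice
After step 5: Uma
After step 6: Dave
After step 7: Rupert
After step 8: Dave

At step 8, the holder is Dave.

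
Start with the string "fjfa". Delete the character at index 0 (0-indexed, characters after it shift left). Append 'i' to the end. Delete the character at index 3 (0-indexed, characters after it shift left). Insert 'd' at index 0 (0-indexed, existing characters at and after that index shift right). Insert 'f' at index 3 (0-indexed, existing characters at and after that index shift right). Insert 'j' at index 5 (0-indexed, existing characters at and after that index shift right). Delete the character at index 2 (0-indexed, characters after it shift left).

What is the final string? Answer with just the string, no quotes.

Applying each edit step by step:
Start: "fjfa"
Op 1 (delete idx 0 = 'f'): "fjfa" -> "jfa"
Op 2 (append 'i'): "jfa" -> "jfai"
Op 3 (delete idx 3 = 'i'): "jfai" -> "jfa"
Op 4 (insert 'd' at idx 0): "jfa" -> "djfa"
Op 5 (insert 'f' at idx 3): "djfa" -> "djffa"
Op 6 (insert 'j' at idx 5): "djffa" -> "djffaj"
Op 7 (delete idx 2 = 'f'): "djffaj" -> "djfaj"

Answer: djfaj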